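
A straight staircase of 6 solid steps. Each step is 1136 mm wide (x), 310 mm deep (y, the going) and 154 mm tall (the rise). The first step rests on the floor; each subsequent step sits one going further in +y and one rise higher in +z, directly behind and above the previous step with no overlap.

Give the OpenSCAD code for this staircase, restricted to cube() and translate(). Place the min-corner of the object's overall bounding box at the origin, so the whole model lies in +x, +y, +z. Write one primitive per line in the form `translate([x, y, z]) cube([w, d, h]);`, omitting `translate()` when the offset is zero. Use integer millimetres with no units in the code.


cube([1136, 310, 154]);
translate([0, 310, 154]) cube([1136, 310, 154]);
translate([0, 620, 308]) cube([1136, 310, 154]);
translate([0, 930, 462]) cube([1136, 310, 154]);
translate([0, 1240, 616]) cube([1136, 310, 154]);
translate([0, 1550, 770]) cube([1136, 310, 154]);


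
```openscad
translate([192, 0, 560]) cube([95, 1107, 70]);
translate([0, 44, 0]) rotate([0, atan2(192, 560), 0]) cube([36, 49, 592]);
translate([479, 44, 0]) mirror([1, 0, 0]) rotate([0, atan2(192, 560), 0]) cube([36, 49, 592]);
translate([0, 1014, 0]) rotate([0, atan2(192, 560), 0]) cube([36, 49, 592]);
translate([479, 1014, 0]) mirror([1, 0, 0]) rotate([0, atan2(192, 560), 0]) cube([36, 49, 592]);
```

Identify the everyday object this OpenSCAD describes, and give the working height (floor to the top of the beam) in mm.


A sawhorse. The overall height is 630 mm.

A beam across two mirrored pairs of raked legs — a sawhorse. The beam's underside is at z = 560 (matching the legs' vertical rise in atan2(192, 560)) and the beam is 70 mm tall, so its top is at 560 + 70 = 630 mm. The raked legs top out at the beam's underside, so that is the highest point.


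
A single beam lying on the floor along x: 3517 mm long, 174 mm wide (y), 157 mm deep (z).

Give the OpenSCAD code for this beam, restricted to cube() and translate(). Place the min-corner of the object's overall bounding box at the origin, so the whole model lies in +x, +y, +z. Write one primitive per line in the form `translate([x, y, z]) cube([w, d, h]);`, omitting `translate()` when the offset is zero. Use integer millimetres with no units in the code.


cube([3517, 174, 157]);


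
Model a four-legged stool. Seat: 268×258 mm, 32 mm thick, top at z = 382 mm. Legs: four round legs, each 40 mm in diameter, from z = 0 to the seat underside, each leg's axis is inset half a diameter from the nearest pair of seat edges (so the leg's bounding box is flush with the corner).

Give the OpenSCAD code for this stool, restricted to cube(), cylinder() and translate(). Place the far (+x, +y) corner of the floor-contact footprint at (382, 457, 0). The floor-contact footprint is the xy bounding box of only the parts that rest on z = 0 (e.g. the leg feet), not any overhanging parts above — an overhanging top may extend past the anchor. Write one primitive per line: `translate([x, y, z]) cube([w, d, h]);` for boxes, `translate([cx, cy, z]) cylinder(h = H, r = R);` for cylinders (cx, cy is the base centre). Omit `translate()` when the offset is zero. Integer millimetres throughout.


translate([114, 199, 350]) cube([268, 258, 32]);
translate([134, 219, 0]) cylinder(h = 350, r = 20);
translate([362, 219, 0]) cylinder(h = 350, r = 20);
translate([134, 437, 0]) cylinder(h = 350, r = 20);
translate([362, 437, 0]) cylinder(h = 350, r = 20);


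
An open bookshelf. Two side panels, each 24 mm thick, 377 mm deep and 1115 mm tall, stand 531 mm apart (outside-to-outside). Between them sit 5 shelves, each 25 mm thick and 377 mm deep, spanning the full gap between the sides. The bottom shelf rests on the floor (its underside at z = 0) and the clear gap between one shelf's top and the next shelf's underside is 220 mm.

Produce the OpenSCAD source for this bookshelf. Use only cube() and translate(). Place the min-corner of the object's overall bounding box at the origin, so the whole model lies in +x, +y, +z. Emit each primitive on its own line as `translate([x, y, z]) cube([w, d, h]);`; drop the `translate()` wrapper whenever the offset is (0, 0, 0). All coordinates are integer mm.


cube([24, 377, 1115]);
translate([507, 0, 0]) cube([24, 377, 1115]);
translate([24, 0, 0]) cube([483, 377, 25]);
translate([24, 0, 245]) cube([483, 377, 25]);
translate([24, 0, 490]) cube([483, 377, 25]);
translate([24, 0, 735]) cube([483, 377, 25]);
translate([24, 0, 980]) cube([483, 377, 25]);


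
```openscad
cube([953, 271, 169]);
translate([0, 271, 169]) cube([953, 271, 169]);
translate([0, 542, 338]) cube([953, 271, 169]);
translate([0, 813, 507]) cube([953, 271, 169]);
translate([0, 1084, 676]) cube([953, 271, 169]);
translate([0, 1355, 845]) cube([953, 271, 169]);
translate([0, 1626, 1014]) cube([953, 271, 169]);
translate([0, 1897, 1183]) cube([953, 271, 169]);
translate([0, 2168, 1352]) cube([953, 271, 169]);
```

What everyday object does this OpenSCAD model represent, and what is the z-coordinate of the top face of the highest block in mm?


A staircase. The total rise is 1521 mm.

9 identical blocks, each offset up and back from the previous — a staircase. Each step is 169 mm tall and there are 9 of them, so the total rise is 9 × 169 = 1521 mm.


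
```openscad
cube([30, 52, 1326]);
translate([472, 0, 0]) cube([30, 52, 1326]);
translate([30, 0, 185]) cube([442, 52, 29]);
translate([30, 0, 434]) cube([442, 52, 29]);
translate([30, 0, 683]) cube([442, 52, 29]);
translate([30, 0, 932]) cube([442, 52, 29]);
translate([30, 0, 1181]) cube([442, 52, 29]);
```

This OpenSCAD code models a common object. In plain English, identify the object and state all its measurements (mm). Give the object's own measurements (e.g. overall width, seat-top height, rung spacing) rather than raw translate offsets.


A straight ladder. Two 30×52 mm vertical rails, 1326 mm tall, stand 502 mm apart (outside-to-outside) with their front faces coplanar on the −y side. 5 rungs, each 52 mm deep and 29 mm tall, span between the inner faces of the rails, front faces flush with the rails. The lowest rung's underside is at z = 185 mm and rungs are spaced 249 mm apart (underside to underside).


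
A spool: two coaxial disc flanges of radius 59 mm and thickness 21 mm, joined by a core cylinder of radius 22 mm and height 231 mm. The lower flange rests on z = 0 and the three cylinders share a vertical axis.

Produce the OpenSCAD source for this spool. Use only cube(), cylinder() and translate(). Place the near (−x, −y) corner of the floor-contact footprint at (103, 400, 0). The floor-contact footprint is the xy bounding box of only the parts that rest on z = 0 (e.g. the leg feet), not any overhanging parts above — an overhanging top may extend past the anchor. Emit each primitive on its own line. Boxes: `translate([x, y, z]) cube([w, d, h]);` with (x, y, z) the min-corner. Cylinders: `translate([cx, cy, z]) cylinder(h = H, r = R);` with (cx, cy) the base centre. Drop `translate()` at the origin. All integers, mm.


translate([162, 459, 0]) cylinder(h = 21, r = 59);
translate([162, 459, 21]) cylinder(h = 231, r = 22);
translate([162, 459, 252]) cylinder(h = 21, r = 59);


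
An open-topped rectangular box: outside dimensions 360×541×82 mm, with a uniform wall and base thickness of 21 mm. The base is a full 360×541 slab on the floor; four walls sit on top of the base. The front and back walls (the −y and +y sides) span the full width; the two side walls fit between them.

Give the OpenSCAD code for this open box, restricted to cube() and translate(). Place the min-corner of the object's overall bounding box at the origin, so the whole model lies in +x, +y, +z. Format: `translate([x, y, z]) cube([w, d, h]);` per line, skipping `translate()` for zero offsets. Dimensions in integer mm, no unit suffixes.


cube([360, 541, 21]);
translate([0, 0, 21]) cube([360, 21, 61]);
translate([0, 520, 21]) cube([360, 21, 61]);
translate([0, 21, 21]) cube([21, 499, 61]);
translate([339, 21, 21]) cube([21, 499, 61]);


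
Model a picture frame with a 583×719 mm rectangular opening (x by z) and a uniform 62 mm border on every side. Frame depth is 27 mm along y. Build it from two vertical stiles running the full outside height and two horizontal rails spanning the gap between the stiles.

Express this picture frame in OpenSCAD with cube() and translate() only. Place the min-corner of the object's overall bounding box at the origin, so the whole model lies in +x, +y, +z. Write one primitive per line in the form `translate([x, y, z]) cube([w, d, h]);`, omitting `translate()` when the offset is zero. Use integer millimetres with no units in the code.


cube([62, 27, 843]);
translate([645, 0, 0]) cube([62, 27, 843]);
translate([62, 0, 0]) cube([583, 27, 62]);
translate([62, 0, 781]) cube([583, 27, 62]);


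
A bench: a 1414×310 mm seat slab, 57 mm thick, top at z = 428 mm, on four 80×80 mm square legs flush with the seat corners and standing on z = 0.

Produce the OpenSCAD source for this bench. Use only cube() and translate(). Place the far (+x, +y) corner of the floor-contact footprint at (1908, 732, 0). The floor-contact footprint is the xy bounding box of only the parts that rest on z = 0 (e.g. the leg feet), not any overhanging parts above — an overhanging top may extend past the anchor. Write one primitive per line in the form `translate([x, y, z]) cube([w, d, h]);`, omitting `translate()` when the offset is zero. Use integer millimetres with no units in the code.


// leg_h = 428 − 57 = 371
translate([494, 422, 371]) cube([1414, 310, 57]);
translate([494, 422, 0]) cube([80, 80, 371]);
translate([494, 652, 0]) cube([80, 80, 371]);
translate([1828, 422, 0]) cube([80, 80, 371]);
translate([1828, 652, 0]) cube([80, 80, 371]);


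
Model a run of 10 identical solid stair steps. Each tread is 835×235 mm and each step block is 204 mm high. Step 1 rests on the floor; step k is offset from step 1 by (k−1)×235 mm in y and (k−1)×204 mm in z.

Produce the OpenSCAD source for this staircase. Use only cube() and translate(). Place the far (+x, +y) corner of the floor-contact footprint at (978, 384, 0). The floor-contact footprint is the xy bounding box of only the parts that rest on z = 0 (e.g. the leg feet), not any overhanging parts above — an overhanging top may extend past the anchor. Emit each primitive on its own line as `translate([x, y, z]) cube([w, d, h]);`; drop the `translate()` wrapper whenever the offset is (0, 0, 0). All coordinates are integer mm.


translate([143, 149, 0]) cube([835, 235, 204]);
translate([143, 384, 204]) cube([835, 235, 204]);
translate([143, 619, 408]) cube([835, 235, 204]);
translate([143, 854, 612]) cube([835, 235, 204]);
translate([143, 1089, 816]) cube([835, 235, 204]);
translate([143, 1324, 1020]) cube([835, 235, 204]);
translate([143, 1559, 1224]) cube([835, 235, 204]);
translate([143, 1794, 1428]) cube([835, 235, 204]);
translate([143, 2029, 1632]) cube([835, 235, 204]);
translate([143, 2264, 1836]) cube([835, 235, 204]);


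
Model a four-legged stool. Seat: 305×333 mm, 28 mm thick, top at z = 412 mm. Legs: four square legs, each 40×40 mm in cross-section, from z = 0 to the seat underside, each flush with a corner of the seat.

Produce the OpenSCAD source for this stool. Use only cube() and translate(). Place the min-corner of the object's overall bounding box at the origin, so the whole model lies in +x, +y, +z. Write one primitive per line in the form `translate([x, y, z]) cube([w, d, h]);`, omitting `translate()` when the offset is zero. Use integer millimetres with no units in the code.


// leg_h = 412 - 28 = 384
translate([0, 0, 384]) cube([305, 333, 28]);
cube([40, 40, 384]);
translate([265, 0, 0]) cube([40, 40, 384]);
translate([0, 293, 0]) cube([40, 40, 384]);
translate([265, 293, 0]) cube([40, 40, 384]);


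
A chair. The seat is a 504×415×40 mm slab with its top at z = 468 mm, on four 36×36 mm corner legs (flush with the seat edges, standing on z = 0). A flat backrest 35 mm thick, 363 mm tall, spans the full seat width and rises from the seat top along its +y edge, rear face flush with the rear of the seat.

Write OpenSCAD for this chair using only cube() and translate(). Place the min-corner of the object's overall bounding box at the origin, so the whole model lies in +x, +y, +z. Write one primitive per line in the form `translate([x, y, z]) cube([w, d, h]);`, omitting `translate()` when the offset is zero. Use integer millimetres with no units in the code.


translate([0, 0, 428]) cube([504, 415, 40]);
cube([36, 36, 428]);
translate([468, 0, 0]) cube([36, 36, 428]);
translate([0, 379, 0]) cube([36, 36, 428]);
translate([468, 379, 0]) cube([36, 36, 428]);
translate([0, 380, 468]) cube([504, 35, 363]);


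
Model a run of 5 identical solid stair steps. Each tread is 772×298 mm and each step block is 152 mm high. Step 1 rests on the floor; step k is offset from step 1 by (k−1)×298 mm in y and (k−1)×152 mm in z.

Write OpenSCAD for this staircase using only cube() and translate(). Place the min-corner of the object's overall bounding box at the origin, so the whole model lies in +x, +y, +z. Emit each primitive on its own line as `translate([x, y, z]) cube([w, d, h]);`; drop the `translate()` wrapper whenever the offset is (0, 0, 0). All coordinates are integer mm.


cube([772, 298, 152]);
translate([0, 298, 152]) cube([772, 298, 152]);
translate([0, 596, 304]) cube([772, 298, 152]);
translate([0, 894, 456]) cube([772, 298, 152]);
translate([0, 1192, 608]) cube([772, 298, 152]);


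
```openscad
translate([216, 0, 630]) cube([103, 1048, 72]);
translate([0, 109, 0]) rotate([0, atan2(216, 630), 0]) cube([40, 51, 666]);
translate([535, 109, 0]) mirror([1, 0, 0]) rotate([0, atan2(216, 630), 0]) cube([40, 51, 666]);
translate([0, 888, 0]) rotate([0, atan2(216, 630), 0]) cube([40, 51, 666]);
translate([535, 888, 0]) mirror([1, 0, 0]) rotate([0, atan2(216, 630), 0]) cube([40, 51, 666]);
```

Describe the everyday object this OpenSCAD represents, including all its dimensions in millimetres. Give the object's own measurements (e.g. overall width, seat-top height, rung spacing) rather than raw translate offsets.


A sawhorse. A 103×1048×72 mm beam (x, y, z) sits on two A-frame leg pairs. Each pair is two raked legs of 40×51 mm section (51 mm along y) splaying symmetrically in x. Each leg rises 630 mm vertically over 216 mm of horizontal reach and is 666 mm long along its own axis. Every leg's outer bottom edge rests on the floor and its outer top edge meets a bottom edge of the beam — the left legs (tilting toward +x) meet the beam's −x bottom edge, the right legs (their mirror images, tilting toward −x) meet its +x bottom edge — so the leg tops tuck under the beam, the beam's underside is 630 mm above the floor, and the feet are 535 mm apart outside-to-outside with the beam centred between them. The two leg pairs are set in 109 mm from either end of the beam.


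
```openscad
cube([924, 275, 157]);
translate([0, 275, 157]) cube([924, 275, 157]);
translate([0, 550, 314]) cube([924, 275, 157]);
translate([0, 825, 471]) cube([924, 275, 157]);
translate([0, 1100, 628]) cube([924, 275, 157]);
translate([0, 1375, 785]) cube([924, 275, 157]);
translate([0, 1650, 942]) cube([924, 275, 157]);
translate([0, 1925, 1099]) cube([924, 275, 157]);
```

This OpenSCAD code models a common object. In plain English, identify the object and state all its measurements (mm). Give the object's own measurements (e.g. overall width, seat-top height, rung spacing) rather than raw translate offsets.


A straight staircase of 8 solid steps. Each step is 924 mm wide (x), 275 mm deep (y, the going) and 157 mm tall (the rise). The first step rests on the floor; each subsequent step sits one going further in +y and one rise higher in +z, directly behind and above the previous step with no overlap.


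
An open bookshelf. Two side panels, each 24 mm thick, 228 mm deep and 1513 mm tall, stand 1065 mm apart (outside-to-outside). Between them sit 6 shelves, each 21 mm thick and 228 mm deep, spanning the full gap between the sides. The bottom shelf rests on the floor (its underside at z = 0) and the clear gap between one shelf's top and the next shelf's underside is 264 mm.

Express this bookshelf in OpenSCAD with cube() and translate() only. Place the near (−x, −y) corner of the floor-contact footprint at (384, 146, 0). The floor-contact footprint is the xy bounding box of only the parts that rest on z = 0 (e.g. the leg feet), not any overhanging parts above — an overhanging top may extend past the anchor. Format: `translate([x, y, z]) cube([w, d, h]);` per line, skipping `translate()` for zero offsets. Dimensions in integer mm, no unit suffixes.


translate([384, 146, 0]) cube([24, 228, 1513]);
translate([1425, 146, 0]) cube([24, 228, 1513]);
translate([408, 146, 0]) cube([1017, 228, 21]);
translate([408, 146, 285]) cube([1017, 228, 21]);
translate([408, 146, 570]) cube([1017, 228, 21]);
translate([408, 146, 855]) cube([1017, 228, 21]);
translate([408, 146, 1140]) cube([1017, 228, 21]);
translate([408, 146, 1425]) cube([1017, 228, 21]);


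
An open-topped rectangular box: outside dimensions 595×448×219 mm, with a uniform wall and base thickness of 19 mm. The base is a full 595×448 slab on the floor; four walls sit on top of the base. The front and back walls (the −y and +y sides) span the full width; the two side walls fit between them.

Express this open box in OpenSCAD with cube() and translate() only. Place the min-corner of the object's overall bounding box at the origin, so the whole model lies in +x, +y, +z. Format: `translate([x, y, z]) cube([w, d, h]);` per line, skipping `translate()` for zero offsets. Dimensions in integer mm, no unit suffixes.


cube([595, 448, 19]);
translate([0, 0, 19]) cube([595, 19, 200]);
translate([0, 429, 19]) cube([595, 19, 200]);
translate([0, 19, 19]) cube([19, 410, 200]);
translate([576, 19, 19]) cube([19, 410, 200]);


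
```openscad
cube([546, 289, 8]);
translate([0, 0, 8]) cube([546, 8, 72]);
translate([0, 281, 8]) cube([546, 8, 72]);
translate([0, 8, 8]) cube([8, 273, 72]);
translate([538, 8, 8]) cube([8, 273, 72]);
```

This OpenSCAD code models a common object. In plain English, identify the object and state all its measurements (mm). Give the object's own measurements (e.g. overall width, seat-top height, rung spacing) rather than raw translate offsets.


An open-topped rectangular box: outside dimensions 546×289×80 mm, with a uniform wall and base thickness of 8 mm. The base is a full 546×289 slab on the floor; four walls sit on top of the base. The front and back walls (the −y and +y sides) span the full width; the two side walls fit between them.


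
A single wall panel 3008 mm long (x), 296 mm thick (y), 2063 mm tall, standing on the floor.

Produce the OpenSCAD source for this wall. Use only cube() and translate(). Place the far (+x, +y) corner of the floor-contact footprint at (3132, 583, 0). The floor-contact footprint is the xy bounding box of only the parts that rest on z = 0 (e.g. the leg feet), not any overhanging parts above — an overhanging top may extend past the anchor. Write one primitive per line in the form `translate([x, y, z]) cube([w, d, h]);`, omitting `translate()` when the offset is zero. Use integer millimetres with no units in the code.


translate([124, 287, 0]) cube([3008, 296, 2063]);


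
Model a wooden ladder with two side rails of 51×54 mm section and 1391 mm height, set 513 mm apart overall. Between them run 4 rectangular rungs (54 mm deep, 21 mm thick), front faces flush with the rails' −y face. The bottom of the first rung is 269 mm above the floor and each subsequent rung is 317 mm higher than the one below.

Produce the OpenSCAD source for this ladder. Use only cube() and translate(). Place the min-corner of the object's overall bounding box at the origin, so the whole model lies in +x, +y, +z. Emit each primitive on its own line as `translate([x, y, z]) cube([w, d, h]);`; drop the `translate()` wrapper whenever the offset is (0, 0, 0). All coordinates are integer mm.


cube([51, 54, 1391]);
translate([462, 0, 0]) cube([51, 54, 1391]);
translate([51, 0, 269]) cube([411, 54, 21]);
translate([51, 0, 586]) cube([411, 54, 21]);
translate([51, 0, 903]) cube([411, 54, 21]);
translate([51, 0, 1220]) cube([411, 54, 21]);


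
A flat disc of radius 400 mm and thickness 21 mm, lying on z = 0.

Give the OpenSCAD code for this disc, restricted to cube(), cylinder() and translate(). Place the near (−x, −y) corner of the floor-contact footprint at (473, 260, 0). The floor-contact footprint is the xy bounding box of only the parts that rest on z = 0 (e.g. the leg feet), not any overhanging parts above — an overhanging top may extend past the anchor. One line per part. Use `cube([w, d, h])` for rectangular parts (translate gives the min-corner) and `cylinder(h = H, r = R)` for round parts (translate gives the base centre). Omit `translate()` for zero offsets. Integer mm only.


translate([873, 660, 0]) cylinder(h = 21, r = 400);


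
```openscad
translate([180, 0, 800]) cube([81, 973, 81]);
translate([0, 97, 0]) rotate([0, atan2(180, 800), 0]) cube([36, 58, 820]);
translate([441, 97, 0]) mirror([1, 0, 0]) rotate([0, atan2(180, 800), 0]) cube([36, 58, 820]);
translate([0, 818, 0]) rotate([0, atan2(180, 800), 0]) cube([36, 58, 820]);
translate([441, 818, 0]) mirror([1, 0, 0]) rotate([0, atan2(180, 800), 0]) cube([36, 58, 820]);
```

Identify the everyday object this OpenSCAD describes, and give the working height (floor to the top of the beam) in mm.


A sawhorse. The overall height is 881 mm.

A beam across two mirrored pairs of raked legs — a sawhorse. The beam's underside is at z = 800 (matching the legs' vertical rise in atan2(180, 800)) and the beam is 81 mm tall, so its top is at 800 + 81 = 881 mm. The raked legs top out at the beam's underside, so that is the highest point.


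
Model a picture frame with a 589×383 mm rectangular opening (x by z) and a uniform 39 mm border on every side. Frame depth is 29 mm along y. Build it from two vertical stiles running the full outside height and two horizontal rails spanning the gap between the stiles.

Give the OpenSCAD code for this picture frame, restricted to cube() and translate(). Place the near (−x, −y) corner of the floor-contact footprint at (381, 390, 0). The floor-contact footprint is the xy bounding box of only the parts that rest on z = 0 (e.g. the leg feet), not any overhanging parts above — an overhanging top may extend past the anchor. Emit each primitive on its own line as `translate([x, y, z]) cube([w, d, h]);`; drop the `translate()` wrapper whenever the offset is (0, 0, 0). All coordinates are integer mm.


translate([381, 390, 0]) cube([39, 29, 461]);
translate([1009, 390, 0]) cube([39, 29, 461]);
translate([420, 390, 0]) cube([589, 29, 39]);
translate([420, 390, 422]) cube([589, 29, 39]);


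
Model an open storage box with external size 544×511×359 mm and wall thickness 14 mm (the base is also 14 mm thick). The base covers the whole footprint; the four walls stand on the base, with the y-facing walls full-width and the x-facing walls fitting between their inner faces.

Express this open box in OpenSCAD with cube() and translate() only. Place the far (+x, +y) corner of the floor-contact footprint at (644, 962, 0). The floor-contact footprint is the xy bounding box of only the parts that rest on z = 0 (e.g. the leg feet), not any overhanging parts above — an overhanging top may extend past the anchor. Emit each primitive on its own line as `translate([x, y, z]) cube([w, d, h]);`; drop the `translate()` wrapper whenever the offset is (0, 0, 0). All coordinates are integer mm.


translate([100, 451, 0]) cube([544, 511, 14]);
translate([100, 451, 14]) cube([544, 14, 345]);
translate([100, 948, 14]) cube([544, 14, 345]);
translate([100, 465, 14]) cube([14, 483, 345]);
translate([630, 465, 14]) cube([14, 483, 345]);


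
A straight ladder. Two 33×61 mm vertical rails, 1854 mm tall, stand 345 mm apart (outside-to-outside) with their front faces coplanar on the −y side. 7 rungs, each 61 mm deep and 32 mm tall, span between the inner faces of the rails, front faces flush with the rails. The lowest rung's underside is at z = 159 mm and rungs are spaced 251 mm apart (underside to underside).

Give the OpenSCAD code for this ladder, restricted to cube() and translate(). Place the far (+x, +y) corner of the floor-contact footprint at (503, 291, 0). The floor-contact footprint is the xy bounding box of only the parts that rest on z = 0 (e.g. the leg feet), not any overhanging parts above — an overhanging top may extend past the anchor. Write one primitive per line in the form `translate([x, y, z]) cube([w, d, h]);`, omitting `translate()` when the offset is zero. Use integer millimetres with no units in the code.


translate([158, 230, 0]) cube([33, 61, 1854]);
translate([470, 230, 0]) cube([33, 61, 1854]);
translate([191, 230, 159]) cube([279, 61, 32]);
translate([191, 230, 410]) cube([279, 61, 32]);
translate([191, 230, 661]) cube([279, 61, 32]);
translate([191, 230, 912]) cube([279, 61, 32]);
translate([191, 230, 1163]) cube([279, 61, 32]);
translate([191, 230, 1414]) cube([279, 61, 32]);
translate([191, 230, 1665]) cube([279, 61, 32]);


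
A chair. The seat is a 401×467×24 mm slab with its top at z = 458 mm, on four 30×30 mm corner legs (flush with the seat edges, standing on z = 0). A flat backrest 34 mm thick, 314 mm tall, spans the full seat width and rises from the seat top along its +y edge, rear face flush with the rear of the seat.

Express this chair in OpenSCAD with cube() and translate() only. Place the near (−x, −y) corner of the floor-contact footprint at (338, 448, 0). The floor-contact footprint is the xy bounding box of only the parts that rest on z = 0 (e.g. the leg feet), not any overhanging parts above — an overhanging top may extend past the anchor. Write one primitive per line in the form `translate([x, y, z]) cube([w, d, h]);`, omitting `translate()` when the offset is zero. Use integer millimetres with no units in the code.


translate([338, 448, 434]) cube([401, 467, 24]);
translate([338, 448, 0]) cube([30, 30, 434]);
translate([709, 448, 0]) cube([30, 30, 434]);
translate([338, 885, 0]) cube([30, 30, 434]);
translate([709, 885, 0]) cube([30, 30, 434]);
translate([338, 881, 458]) cube([401, 34, 314]);


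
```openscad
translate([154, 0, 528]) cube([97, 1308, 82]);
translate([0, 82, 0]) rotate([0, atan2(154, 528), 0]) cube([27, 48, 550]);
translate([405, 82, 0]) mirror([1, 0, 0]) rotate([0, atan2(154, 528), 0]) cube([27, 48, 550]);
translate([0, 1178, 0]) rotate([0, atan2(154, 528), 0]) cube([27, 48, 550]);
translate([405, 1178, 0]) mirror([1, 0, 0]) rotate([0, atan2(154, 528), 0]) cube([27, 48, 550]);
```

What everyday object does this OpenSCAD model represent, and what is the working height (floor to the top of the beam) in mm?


A sawhorse. The overall height is 610 mm.

A beam across two mirrored pairs of raked legs — a sawhorse. The beam's underside is at z = 528 (matching the legs' vertical rise in atan2(154, 528)) and the beam is 82 mm tall, so its top is at 528 + 82 = 610 mm. The raked legs top out at the beam's underside, so that is the highest point.


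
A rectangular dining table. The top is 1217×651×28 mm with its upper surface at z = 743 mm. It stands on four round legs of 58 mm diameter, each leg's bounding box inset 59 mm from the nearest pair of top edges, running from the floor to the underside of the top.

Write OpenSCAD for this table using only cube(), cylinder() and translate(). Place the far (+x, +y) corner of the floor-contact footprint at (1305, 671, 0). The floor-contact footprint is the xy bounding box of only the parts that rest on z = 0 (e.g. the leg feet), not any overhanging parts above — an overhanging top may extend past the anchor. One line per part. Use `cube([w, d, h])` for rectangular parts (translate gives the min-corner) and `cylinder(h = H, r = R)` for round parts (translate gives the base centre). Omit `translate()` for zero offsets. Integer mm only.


translate([147, 79, 715]) cube([1217, 651, 28]);
translate([235, 167, 0]) cylinder(h = 715, r = 29);
translate([1276, 167, 0]) cylinder(h = 715, r = 29);
translate([235, 642, 0]) cylinder(h = 715, r = 29);
translate([1276, 642, 0]) cylinder(h = 715, r = 29);


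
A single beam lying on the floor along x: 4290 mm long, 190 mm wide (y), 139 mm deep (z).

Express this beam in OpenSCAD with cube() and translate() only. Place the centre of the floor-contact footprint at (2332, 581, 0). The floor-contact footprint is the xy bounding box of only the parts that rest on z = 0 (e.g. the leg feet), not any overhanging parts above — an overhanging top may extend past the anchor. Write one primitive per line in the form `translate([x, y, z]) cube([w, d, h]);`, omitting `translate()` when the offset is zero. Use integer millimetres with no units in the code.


translate([187, 486, 0]) cube([4290, 190, 139]);


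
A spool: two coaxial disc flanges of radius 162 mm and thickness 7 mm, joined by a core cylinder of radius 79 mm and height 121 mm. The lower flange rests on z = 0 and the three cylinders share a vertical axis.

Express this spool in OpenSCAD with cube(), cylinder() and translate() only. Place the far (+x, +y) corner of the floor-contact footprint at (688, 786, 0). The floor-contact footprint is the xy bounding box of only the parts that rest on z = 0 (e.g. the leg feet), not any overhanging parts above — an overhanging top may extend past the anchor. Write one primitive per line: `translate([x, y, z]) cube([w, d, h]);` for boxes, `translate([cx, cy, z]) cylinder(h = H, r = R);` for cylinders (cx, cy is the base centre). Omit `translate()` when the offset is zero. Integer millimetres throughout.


translate([526, 624, 0]) cylinder(h = 7, r = 162);
translate([526, 624, 7]) cylinder(h = 121, r = 79);
translate([526, 624, 128]) cylinder(h = 7, r = 162);


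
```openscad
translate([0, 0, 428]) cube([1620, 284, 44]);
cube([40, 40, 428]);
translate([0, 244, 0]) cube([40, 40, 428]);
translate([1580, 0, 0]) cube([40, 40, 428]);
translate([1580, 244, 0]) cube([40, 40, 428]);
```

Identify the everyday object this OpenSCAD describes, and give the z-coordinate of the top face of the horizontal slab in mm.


A bench. The seat-top height is 472 mm.

A long slab on four corner posts — a bench. The slab sits at z = 428 with thickness 44, so the top is 428 + 44 = 472 mm.


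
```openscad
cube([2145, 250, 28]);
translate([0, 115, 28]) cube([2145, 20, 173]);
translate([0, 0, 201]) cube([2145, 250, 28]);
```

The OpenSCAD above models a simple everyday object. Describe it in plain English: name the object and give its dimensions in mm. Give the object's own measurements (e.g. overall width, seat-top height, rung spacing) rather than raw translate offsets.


An I-beam lying along x, 2145 mm long. Overall section height 229 mm. Two flanges 250 mm wide (y) and 28 mm thick, one on the floor and one at the top; a web 20 mm thick runs between them, centred on the flange width.


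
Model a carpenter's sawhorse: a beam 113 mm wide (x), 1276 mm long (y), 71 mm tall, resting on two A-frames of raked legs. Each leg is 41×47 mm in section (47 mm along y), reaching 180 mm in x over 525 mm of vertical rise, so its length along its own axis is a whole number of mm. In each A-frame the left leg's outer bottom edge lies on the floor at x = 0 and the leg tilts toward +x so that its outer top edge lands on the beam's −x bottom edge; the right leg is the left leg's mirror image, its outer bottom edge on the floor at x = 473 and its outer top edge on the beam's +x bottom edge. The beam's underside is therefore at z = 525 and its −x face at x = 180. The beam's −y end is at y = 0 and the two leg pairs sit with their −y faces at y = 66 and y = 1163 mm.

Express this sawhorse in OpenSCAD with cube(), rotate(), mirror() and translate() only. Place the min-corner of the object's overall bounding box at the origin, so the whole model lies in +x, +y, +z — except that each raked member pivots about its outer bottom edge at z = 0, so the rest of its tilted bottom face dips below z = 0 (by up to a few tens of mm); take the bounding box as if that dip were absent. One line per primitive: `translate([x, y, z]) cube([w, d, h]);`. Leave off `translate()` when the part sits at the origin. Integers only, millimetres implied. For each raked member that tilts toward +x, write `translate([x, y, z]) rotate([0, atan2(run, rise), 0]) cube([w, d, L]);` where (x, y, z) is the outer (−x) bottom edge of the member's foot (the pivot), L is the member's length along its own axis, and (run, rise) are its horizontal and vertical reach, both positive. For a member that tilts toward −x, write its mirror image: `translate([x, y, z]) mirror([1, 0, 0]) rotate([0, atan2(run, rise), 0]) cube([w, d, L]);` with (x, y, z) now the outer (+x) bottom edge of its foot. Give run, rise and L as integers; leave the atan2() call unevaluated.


translate([180, 0, 525]) cube([113, 1276, 71]);
translate([0, 66, 0]) rotate([0, atan2(180, 525), 0]) cube([41, 47, 555]);
translate([473, 66, 0]) mirror([1, 0, 0]) rotate([0, atan2(180, 525), 0]) cube([41, 47, 555]);
translate([0, 1163, 0]) rotate([0, atan2(180, 525), 0]) cube([41, 47, 555]);
translate([473, 1163, 0]) mirror([1, 0, 0]) rotate([0, atan2(180, 525), 0]) cube([41, 47, 555]);


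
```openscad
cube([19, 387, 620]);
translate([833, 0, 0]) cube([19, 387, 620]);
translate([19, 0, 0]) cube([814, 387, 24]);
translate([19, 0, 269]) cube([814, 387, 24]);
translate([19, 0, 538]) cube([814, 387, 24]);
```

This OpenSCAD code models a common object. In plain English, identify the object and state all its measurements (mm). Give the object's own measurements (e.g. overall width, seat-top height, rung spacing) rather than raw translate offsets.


An open bookshelf. Two side panels, each 19 mm thick, 387 mm deep and 620 mm tall, stand 852 mm apart (outside-to-outside). Between them sit 3 shelves, each 24 mm thick and 387 mm deep, spanning the full gap between the sides. The bottom shelf rests on the floor (its underside at z = 0) and the clear gap between one shelf's top and the next shelf's underside is 245 mm.


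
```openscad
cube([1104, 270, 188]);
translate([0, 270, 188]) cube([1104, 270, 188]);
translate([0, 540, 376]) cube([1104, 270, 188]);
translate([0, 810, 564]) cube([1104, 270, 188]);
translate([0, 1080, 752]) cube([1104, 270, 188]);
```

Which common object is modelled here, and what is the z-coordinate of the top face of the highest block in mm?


A staircase. The total rise is 940 mm.

5 identical blocks, each offset up and back from the previous — a staircase. Each step is 188 mm tall and there are 5 of them, so the total rise is 5 × 188 = 940 mm.


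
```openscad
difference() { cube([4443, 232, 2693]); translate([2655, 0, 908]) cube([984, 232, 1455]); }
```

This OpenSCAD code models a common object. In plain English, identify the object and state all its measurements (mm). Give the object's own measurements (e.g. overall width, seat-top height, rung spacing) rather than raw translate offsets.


A wall 4443 mm long (x), 232 mm thick (y), 2693 mm tall, with a rectangular window opening cut through it. The opening is 984 mm wide and 1455 mm tall; its sill is at z = 908 mm and its near (−x) edge is 2655 mm from the wall's −x end. The opening passes through the full wall thickness.


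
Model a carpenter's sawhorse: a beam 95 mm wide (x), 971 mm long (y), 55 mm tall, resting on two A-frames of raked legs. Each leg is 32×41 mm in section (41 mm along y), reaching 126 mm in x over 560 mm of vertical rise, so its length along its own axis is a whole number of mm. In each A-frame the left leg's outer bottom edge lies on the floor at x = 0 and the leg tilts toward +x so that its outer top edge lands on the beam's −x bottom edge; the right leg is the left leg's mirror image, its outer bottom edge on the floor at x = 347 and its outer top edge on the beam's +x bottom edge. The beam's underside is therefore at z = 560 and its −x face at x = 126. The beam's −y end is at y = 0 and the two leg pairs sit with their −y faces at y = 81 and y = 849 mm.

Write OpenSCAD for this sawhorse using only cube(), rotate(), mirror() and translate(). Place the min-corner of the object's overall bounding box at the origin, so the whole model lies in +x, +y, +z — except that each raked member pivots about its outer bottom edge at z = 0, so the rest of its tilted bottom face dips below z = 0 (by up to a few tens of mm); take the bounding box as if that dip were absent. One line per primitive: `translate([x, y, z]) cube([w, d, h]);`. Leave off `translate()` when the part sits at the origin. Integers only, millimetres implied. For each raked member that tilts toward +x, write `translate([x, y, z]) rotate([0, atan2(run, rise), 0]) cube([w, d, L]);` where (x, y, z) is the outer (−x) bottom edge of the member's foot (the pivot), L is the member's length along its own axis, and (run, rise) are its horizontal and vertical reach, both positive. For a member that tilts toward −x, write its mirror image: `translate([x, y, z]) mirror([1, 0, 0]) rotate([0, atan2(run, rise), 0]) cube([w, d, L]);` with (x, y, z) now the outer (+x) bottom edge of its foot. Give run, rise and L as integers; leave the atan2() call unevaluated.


// leg length = √(126² + 560²) = 574
// right-leg outer foot x = 2·126 + 95 = 347
// beam min-corner = (126, 0, 560)
translate([126, 0, 560]) cube([95, 971, 55]);
translate([0, 81, 0]) rotate([0, atan2(126, 560), 0]) cube([32, 41, 574]);
translate([347, 81, 0]) mirror([1, 0, 0]) rotate([0, atan2(126, 560), 0]) cube([32, 41, 574]);
translate([0, 849, 0]) rotate([0, atan2(126, 560), 0]) cube([32, 41, 574]);
translate([347, 849, 0]) mirror([1, 0, 0]) rotate([0, atan2(126, 560), 0]) cube([32, 41, 574]);


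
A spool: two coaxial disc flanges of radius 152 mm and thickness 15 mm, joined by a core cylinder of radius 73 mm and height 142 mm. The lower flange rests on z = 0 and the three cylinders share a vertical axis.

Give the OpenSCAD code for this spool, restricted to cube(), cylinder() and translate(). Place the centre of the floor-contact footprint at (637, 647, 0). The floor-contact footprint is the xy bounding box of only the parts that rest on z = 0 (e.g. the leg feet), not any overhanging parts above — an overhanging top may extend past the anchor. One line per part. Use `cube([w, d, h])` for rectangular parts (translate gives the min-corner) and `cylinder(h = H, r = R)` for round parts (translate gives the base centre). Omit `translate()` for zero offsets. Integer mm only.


translate([637, 647, 0]) cylinder(h = 15, r = 152);
translate([637, 647, 15]) cylinder(h = 142, r = 73);
translate([637, 647, 157]) cylinder(h = 15, r = 152);


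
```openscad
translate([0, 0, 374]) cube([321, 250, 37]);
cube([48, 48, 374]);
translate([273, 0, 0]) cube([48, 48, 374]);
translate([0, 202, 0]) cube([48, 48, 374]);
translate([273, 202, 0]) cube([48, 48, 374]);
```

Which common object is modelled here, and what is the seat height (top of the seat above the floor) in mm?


A stool. The seat height is 411 mm.

A 321×250×37 slab at z = 374 on four corner posts — a stool. The seat top is 374 + 37 = 411 mm.


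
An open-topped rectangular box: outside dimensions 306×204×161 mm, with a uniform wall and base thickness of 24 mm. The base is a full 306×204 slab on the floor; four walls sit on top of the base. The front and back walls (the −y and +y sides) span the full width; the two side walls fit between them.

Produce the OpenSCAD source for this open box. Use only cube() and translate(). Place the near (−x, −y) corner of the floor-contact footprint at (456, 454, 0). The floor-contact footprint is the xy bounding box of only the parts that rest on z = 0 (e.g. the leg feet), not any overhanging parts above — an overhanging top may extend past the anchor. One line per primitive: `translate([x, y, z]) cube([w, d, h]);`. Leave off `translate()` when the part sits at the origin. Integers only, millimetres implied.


translate([456, 454, 0]) cube([306, 204, 24]);
translate([456, 454, 24]) cube([306, 24, 137]);
translate([456, 634, 24]) cube([306, 24, 137]);
translate([456, 478, 24]) cube([24, 156, 137]);
translate([738, 478, 24]) cube([24, 156, 137]);
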